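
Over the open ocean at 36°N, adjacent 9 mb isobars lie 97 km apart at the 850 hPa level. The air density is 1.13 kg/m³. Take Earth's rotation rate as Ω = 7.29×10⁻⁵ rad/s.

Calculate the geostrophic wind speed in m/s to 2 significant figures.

Coriolis parameter at 36°N:
f = 2Ω sin φ = 2 × 7.29×10⁻⁵ × sin 36° = 8.57×10⁻⁵ s⁻¹
Pressure gradient: |∂P/∂n| = 900 Pa / 97000 m = 9.28×10⁻³ Pa/m
Geostrophic balance (pressure-gradient force = Coriolis force):
V_g = (1/(fρ)) |∂P/∂n| = 9.28×10⁻³ / (8.57×10⁻⁵ × 1.13) = 95.8 m/s

96 m/s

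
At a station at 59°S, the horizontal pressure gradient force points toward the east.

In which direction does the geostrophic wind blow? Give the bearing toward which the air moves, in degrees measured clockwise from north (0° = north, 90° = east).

The pressure-gradient force points toward the east (bearing 090°).
Geostrophic balance: in the Southern Hemisphere the Coriolis force deflects motion to the left, so the geostrophic wind blows 90° to the left of the pressure-gradient force (low pressure on the right).
Rotating 090° by 90° counterclockwise gives 000° — the wind blows toward the north.

000°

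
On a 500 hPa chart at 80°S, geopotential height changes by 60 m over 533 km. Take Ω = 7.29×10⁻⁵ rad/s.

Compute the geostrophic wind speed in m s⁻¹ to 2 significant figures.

Coriolis parameter at 80°S:
f = 2Ω sin φ = 2 × 7.29×10⁻⁵ × sin 80° = 1.44×10⁻⁴ s⁻¹
Height gradient: |∂Z/∂n| = 60 m / 533000 m = 1.13×10⁻⁴
On a pressure surface, geostrophic balance gives V_g = (g/f)|∂Z/∂n|:
V_g = 9.81 × 1.13×10⁻⁴ / 1.44×10⁻⁴ = 7.69 m/s

7.7 m s⁻¹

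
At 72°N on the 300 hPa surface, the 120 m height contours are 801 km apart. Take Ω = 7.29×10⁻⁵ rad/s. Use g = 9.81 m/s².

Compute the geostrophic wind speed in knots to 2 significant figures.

Coriolis parameter at 72°N:
f = 2Ω sin φ = 2 × 7.29×10⁻⁵ × sin 72° = 1.39×10⁻⁴ s⁻¹
Height gradient: |∂Z/∂n| = 120 m / 801000 m = 1.50×10⁻⁴
On a pressure surface, geostrophic balance gives V_g = (g/f)|∂Z/∂n|:
V_g = 9.81 × 1.50×10⁻⁴ / 1.39×10⁻⁴ = 10.6 m/s
Converting: 10.6 m/s × 1.944 = 21 knots

21 knots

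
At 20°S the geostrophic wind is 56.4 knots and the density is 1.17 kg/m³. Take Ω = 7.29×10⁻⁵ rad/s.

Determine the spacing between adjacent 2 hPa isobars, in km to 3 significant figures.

Coriolis parameter at 20°S:
f = 2Ω sin φ = 2 × 7.29×10⁻⁵ × sin 20° = 4.99×10⁻⁵ s⁻¹
Wind speed in SI: 56.4 knots = 29.0 m/s
Geostrophic balance rearranged: |∂P/∂n| = f ρ V_g
|∂P/∂n| = 4.99×10⁻⁵ × 1.17 × 29.0 = 1.69×10⁻³ Pa/m
Isobar spacing: Δn = ΔP/|∂P/∂n| = 200 Pa / 1.69×10⁻³ Pa/m = 118146 m ≈ 118 km

118 km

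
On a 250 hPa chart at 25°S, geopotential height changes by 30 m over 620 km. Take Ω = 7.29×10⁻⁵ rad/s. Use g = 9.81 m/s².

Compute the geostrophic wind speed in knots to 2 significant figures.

15 knots

Coriolis parameter at 25°S:
f = 2Ω sin φ = 2 × 7.29×10⁻⁵ × sin 25° = 6.16×10⁻⁵ s⁻¹
Height gradient: |∂Z/∂n| = 30 m / 620000 m = 4.84×10⁻⁵
On a pressure surface, geostrophic balance gives V_g = (g/f)|∂Z/∂n|:
V_g = 9.81 × 4.84×10⁻⁵ / 6.16×10⁻⁵ = 7.70 m/s
Converting: 7.70 m/s × 1.944 = 15 knots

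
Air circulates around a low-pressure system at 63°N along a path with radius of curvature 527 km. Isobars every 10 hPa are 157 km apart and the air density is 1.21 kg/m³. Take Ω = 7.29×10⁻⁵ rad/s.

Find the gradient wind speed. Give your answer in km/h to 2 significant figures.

100 km/h

Coriolis parameter at 63°N:
f = 2Ω sin φ = 2 × 7.29×10⁻⁵ × sin 63° = 1.30×10⁻⁴ s⁻¹
Pressure gradient: |∂P/∂n| = 1000 Pa / 157000 m = 6.37×10⁻³ Pa/m
Geostrophic speed: V_g = |∂P/∂n|/(fρ) = 6.37×10⁻³/(1.30×10⁻⁴ × 1.21) = 40.5 m/s
Around a low, centrifugal force acts outward with Coriolis, so pressure-gradient force balances both:
(1/ρ)|∂P/∂n| = fV + V²/R  →  V² + fR·V − fR·V_g = 0
With fR = 1.30×10⁻⁴ × 527×10³ m = 68.5 m/s:
V = [−fR + √((fR)² + 4 fR V_g)]/2 = [−68.5 + √(68.5² + 4×68.5×40.5)]/2 = 28.6 m/s
Subgeostrophic (V < V_g = 40.5 m/s), as expected around a low.
Converting: 28.6 m/s × 3.6 = 100 km/h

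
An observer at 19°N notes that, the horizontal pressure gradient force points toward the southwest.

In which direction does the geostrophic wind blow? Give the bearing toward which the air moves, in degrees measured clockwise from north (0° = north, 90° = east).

315°

The pressure-gradient force points toward the southwest (bearing 225°).
Geostrophic balance: in the Northern Hemisphere the Coriolis force deflects motion to the right, so the geostrophic wind blows 90° to the right of the pressure-gradient force (low pressure on the left).
Rotating 225° by 90° clockwise gives 315° — the wind blows toward the northwest.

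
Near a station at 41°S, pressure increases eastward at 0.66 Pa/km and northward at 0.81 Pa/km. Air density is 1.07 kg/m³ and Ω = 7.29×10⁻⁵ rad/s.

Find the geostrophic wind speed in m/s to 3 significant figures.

Coriolis parameter at 41°S:
f = 2Ω sin φ = 2 × 7.29×10⁻⁵ × sin 41° = 9.57×10⁻⁵ s⁻¹
In the Southern Hemisphere f is negative: f = −9.57×10⁻⁵ s⁻¹.
Component geostrophic relations (x east, y north):
u_g = −(1/(fρ)) ∂P/∂y,  v_g = (1/(fρ)) ∂P/∂x
u_g = −(0.81×10⁻³)/(−9.57×10⁻⁵ × 1.07) = 7.91 m/s;  v_g = (0.66×10⁻³)/(−9.57×10⁻⁵ × 1.07) = −6.45 m/s
|V_g| = √(u_g² + v_g²) = 10.2 m/s

10.2 m/s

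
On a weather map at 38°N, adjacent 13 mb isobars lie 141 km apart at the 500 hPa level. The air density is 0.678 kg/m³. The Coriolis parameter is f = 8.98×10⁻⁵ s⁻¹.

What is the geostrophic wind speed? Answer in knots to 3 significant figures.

294 knots

Pressure gradient: |∂P/∂n| = 1300 Pa / 141000 m = 9.22×10⁻³ Pa/m
Geostrophic balance (pressure-gradient force = Coriolis force):
V_g = (1/(fρ)) |∂P/∂n| = 9.22×10⁻³ / (8.98×10⁻⁵ × 0.678) = 151 m/s
Converting: 151 m/s × 1.944 = 294 knots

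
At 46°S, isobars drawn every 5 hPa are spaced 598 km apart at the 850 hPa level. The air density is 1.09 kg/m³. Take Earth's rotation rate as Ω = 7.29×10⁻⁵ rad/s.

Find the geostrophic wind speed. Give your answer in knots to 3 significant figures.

14.2 knots

Coriolis parameter at 46°S:
f = 2Ω sin φ = 2 × 7.29×10⁻⁵ × sin 46° = 1.05×10⁻⁴ s⁻¹
Pressure gradient: |∂P/∂n| = 500 Pa / 598000 m = 8.36×10⁻⁴ Pa/m
Geostrophic balance (pressure-gradient force = Coriolis force):
V_g = (1/(fρ)) |∂P/∂n| = 8.36×10⁻⁴ / (1.05×10⁻⁴ × 1.09) = 7.31 m/s
Converting: 7.31 m/s × 1.944 = 14.2 knots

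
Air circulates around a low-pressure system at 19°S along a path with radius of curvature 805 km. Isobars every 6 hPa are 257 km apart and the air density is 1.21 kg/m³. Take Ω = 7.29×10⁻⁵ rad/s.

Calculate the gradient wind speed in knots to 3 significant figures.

Coriolis parameter at 19°S:
f = 2Ω sin φ = 2 × 7.29×10⁻⁵ × sin 19° = 4.75×10⁻⁵ s⁻¹
Pressure gradient: |∂P/∂n| = 600 Pa / 257000 m = 2.33×10⁻³ Pa/m
Geostrophic speed: V_g = |∂P/∂n|/(fρ) = 2.33×10⁻³/(4.75×10⁻⁵ × 1.21) = 40.6 m/s
Around a low, centrifugal force acts outward with Coriolis, so pressure-gradient force balances both:
(1/ρ)|∂P/∂n| = fV + V²/R  →  V² + fR·V − fR·V_g = 0
With fR = 4.75×10⁻⁵ × 805×10³ m = 38.2 m/s:
V = [−fR + √((fR)² + 4 fR V_g)]/2 = [−38.2 + √(38.2² + 4×38.2×40.6)]/2 = 24.7 m/s
Subgeostrophic (V < V_g = 40.6 m/s), as expected around a low.
Converting: 24.7 m/s × 1.944 = 48.0 knots

48.0 knots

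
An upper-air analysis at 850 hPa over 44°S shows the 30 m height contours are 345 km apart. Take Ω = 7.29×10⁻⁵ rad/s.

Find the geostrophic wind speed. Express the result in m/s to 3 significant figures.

8.42 m/s

Coriolis parameter at 44°S:
f = 2Ω sin φ = 2 × 7.29×10⁻⁵ × sin 44° = 1.01×10⁻⁴ s⁻¹
Height gradient: |∂Z/∂n| = 30 m / 345000 m = 8.70×10⁻⁵
On a pressure surface, geostrophic balance gives V_g = (g/f)|∂Z/∂n|:
V_g = 9.81 × 8.70×10⁻⁵ / 1.01×10⁻⁴ = 8.42 m/s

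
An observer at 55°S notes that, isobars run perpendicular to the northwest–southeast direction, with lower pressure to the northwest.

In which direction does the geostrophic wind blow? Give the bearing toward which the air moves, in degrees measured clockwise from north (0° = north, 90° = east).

The pressure-gradient force points toward the northwest (bearing 315°).
Geostrophic balance: in the Southern Hemisphere the Coriolis force deflects motion to the left, so the geostrophic wind blows 90° to the left of the pressure-gradient force (low pressure on the right).
Rotating 315° by 90° counterclockwise gives 225° — the wind blows toward the southwest.

225°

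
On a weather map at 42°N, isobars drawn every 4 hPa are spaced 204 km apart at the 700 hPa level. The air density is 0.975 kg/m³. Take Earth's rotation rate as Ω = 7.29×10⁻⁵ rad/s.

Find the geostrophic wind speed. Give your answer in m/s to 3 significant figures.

20.6 m/s

Coriolis parameter at 42°N:
f = 2Ω sin φ = 2 × 7.29×10⁻⁵ × sin 42° = 9.76×10⁻⁵ s⁻¹
Pressure gradient: |∂P/∂n| = 400 Pa / 204000 m = 1.96×10⁻³ Pa/m
Geostrophic balance (pressure-gradient force = Coriolis force):
V_g = (1/(fρ)) |∂P/∂n| = 1.96×10⁻³ / (9.76×10⁻⁵ × 0.975) = 20.6 m/s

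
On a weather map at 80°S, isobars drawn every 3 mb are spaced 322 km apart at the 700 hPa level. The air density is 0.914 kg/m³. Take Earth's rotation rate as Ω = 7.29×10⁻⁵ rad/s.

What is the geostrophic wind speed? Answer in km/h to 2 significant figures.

Coriolis parameter at 80°S:
f = 2Ω sin φ = 2 × 7.29×10⁻⁵ × sin 80° = 1.44×10⁻⁴ s⁻¹
Pressure gradient: |∂P/∂n| = 300 Pa / 322000 m = 9.32×10⁻⁴ Pa/m
Geostrophic balance (pressure-gradient force = Coriolis force):
V_g = (1/(fρ)) |∂P/∂n| = 9.32×10⁻⁴ / (1.44×10⁻⁴ × 0.914) = 7.10 m/s
Converting: 7.10 m/s × 3.6 = 26 km/h

26 km/h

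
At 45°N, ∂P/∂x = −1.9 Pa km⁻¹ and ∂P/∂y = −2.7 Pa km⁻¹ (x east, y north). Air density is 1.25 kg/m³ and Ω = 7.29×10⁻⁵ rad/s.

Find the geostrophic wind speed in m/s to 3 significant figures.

Coriolis parameter at 45°N:
f = 2Ω sin φ = 2 × 7.29×10⁻⁵ × sin 45° = 1.03×10⁻⁴ s⁻¹
Component geostrophic relations (x east, y north):
u_g = −(1/(fρ)) ∂P/∂y,  v_g = (1/(fρ)) ∂P/∂x
u_g = −(−2.7×10⁻³)/(1.03×10⁻⁴ × 1.25) = 21.0 m/s;  v_g = (−1.9×10⁻³)/(1.03×10⁻⁴ × 1.25) = −14.7 m/s
|V_g| = √(u_g² + v_g²) = 25.6 m/s

25.6 m/s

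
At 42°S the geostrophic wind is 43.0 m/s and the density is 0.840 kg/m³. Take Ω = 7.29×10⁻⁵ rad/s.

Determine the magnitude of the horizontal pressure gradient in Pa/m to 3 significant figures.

Coriolis parameter at 42°S:
f = 2Ω sin φ = 2 × 7.29×10⁻⁵ × sin 42° = 9.76×10⁻⁵ s⁻¹
Geostrophic balance rearranged: |∂P/∂n| = f ρ V_g
|∂P/∂n| = 9.76×10⁻⁵ × 0.840 × 43.0 = 3.52×10⁻³ Pa/m

3.52×10⁻³ Pa/m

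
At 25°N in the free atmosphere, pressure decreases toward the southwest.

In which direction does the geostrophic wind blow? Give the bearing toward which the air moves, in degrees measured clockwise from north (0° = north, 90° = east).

The pressure-gradient force points toward the southwest (bearing 225°).
Geostrophic balance: in the Northern Hemisphere the Coriolis force deflects motion to the right, so the geostrophic wind blows 90° to the right of the pressure-gradient force (low pressure on the left).
Rotating 225° by 90° clockwise gives 315° — the wind blows toward the northwest.

315°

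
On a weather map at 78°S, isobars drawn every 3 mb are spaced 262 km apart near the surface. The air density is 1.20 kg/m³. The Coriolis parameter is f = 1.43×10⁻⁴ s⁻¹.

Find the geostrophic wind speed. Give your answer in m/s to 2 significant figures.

Pressure gradient: |∂P/∂n| = 300 Pa / 262000 m = 1.15×10⁻³ Pa/m
Geostrophic balance (pressure-gradient force = Coriolis force):
V_g = (1/(fρ)) |∂P/∂n| = 1.15×10⁻³ / (1.43×10⁻⁴ × 1.20) = 6.67 m/s

6.7 m/s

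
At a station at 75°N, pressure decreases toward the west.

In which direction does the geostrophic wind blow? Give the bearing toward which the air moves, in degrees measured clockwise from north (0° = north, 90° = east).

000°

The pressure-gradient force points toward the west (bearing 270°).
Geostrophic balance: in the Northern Hemisphere the Coriolis force deflects motion to the right, so the geostrophic wind blows 90° to the right of the pressure-gradient force (low pressure on the left).
Rotating 270° by 90° clockwise gives 000° — the wind blows toward the north.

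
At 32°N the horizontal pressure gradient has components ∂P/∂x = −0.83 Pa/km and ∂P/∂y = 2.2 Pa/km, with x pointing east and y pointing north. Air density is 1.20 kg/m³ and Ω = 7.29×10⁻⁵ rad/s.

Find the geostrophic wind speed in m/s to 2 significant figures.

Coriolis parameter at 32°N:
f = 2Ω sin φ = 2 × 7.29×10⁻⁵ × sin 32° = 7.73×10⁻⁵ s⁻¹
Component geostrophic relations (x east, y north):
u_g = −(1/(fρ)) ∂P/∂y,  v_g = (1/(fρ)) ∂P/∂x
u_g = −(2.2×10⁻³)/(7.73×10⁻⁵ × 1.20) = −23.7 m/s;  v_g = (−0.83×10⁻³)/(7.73×10⁻⁵ × 1.20) = −8.95 m/s
|V_g| = √(u_g² + v_g²) = 25.4 m/s

25 m/s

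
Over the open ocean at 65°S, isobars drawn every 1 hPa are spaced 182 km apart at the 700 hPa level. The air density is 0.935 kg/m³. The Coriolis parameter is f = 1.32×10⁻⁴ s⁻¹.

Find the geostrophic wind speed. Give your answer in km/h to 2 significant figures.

16 km/h

Pressure gradient: |∂P/∂n| = 100 Pa / 182000 m = 5.49×10⁻⁴ Pa/m
Geostrophic balance (pressure-gradient force = Coriolis force):
V_g = (1/(fρ)) |∂P/∂n| = 5.49×10⁻⁴ / (1.32×10⁻⁴ × 0.935) = 4.45 m/s
Converting: 4.45 m/s × 3.6 = 16 km/h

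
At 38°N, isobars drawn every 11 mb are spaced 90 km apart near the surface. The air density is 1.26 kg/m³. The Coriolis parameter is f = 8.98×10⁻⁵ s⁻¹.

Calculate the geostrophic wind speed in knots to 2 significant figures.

210 knots

Pressure gradient: |∂P/∂n| = 1100 Pa / 90000 m = 1.22×10⁻² Pa/m
Geostrophic balance (pressure-gradient force = Coriolis force):
V_g = (1/(fρ)) |∂P/∂n| = 1.22×10⁻² / (8.98×10⁻⁵ × 1.26) = 108 m/s
Converting: 108 m/s × 1.944 = 210 knots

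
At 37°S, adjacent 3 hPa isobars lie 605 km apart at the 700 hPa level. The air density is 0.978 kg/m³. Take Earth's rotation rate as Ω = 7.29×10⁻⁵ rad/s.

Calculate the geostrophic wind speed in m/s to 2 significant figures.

5.8 m/s

Coriolis parameter at 37°S:
f = 2Ω sin φ = 2 × 7.29×10⁻⁵ × sin 37° = 8.77×10⁻⁵ s⁻¹
Pressure gradient: |∂P/∂n| = 300 Pa / 605000 m = 4.96×10⁻⁴ Pa/m
Geostrophic balance (pressure-gradient force = Coriolis force):
V_g = (1/(fρ)) |∂P/∂n| = 4.96×10⁻⁴ / (8.77×10⁻⁵ × 0.978) = 5.78 m/s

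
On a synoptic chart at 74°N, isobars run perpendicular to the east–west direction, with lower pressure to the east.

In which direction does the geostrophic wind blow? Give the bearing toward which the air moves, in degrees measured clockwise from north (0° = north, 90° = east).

The pressure-gradient force points toward the east (bearing 090°).
Geostrophic balance: in the Northern Hemisphere the Coriolis force deflects motion to the right, so the geostrophic wind blows 90° to the right of the pressure-gradient force (low pressure on the left).
Rotating 090° by 90° clockwise gives 180° — the wind blows toward the south.

180°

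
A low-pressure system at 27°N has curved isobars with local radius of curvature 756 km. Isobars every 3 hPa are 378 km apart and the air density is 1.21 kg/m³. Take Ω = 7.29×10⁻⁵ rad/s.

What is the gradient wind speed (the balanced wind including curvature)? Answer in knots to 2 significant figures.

16 knots

Coriolis parameter at 27°N:
f = 2Ω sin φ = 2 × 7.29×10⁻⁵ × sin 27° = 6.62×10⁻⁵ s⁻¹
Pressure gradient: |∂P/∂n| = 300 Pa / 378000 m = 7.94×10⁻⁴ Pa/m
Geostrophic speed: V_g = |∂P/∂n|/(fρ) = 7.94×10⁻⁴/(6.62×10⁻⁵ × 1.21) = 9.91 m/s
Around a low, centrifugal force acts outward with Coriolis, so pressure-gradient force balances both:
(1/ρ)|∂P/∂n| = fV + V²/R  →  V² + fR·V − fR·V_g = 0
With fR = 6.62×10⁻⁵ × 756×10³ m = 50.0 m/s:
V = [−fR + √((fR)² + 4 fR V_g)]/2 = [−50.0 + √(50.0² + 4×50.0×9.91)]/2 = 8.47 m/s
Subgeostrophic (V < V_g = 9.91 m/s), as expected around a low.
Converting: 8.47 m/s × 1.944 = 16 knots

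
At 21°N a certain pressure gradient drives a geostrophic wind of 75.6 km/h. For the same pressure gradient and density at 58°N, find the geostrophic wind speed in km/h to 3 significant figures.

With the same pressure gradient and density, V_g ∝ 1/f ∝ 1/sin φ.
V₂ = V₁ · sin φ₁ / sin φ₂ = 75.6 × sin 21° / sin 58°
V₂ = 75.6 × 0.3584/0.8480 = 31.9 km/h

31.9 km/h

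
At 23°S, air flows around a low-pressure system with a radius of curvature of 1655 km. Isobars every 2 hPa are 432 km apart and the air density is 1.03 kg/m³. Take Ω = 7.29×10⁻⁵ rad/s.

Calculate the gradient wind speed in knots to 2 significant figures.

14 knots

Coriolis parameter at 23°S:
f = 2Ω sin φ = 2 × 7.29×10⁻⁵ × sin 23° = 5.70×10⁻⁵ s⁻¹
Pressure gradient: |∂P/∂n| = 200 Pa / 432000 m = 4.63×10⁻⁴ Pa/m
Geostrophic speed: V_g = |∂P/∂n|/(fρ) = 4.63×10⁻⁴/(5.70×10⁻⁵ × 1.03) = 7.89 m/s
Around a low, centrifugal force acts outward with Coriolis, so pressure-gradient force balances both:
(1/ρ)|∂P/∂n| = fV + V²/R  →  V² + fR·V − fR·V_g = 0
With fR = 5.70×10⁻⁵ × 1655×10³ m = 94.3 m/s:
V = [−fR + √((fR)² + 4 fR V_g)]/2 = [−94.3 + √(94.3² + 4×94.3×7.89)]/2 = 7.32 m/s
Subgeostrophic (V < V_g = 7.89 m/s), as expected around a low.
Converting: 7.32 m/s × 1.944 = 14 knots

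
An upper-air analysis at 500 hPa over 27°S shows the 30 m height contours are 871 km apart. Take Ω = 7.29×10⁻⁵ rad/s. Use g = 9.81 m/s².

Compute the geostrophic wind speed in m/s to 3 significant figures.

Coriolis parameter at 27°S:
f = 2Ω sin φ = 2 × 7.29×10⁻⁵ × sin 27° = 6.62×10⁻⁵ s⁻¹
Height gradient: |∂Z/∂n| = 30 m / 871000 m = 3.44×10⁻⁵
On a pressure surface, geostrophic balance gives V_g = (g/f)|∂Z/∂n|:
V_g = 9.81 × 3.44×10⁻⁵ / 6.62×10⁻⁵ = 5.10 m/s

5.10 m/s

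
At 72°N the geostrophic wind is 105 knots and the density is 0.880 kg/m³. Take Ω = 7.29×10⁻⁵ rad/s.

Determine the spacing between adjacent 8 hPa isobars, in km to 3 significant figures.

121 km

Coriolis parameter at 72°N:
f = 2Ω sin φ = 2 × 7.29×10⁻⁵ × sin 72° = 1.39×10⁻⁴ s⁻¹
Wind speed in SI: 105 knots = 54.0 m/s
Geostrophic balance rearranged: |∂P/∂n| = f ρ V_g
|∂P/∂n| = 1.39×10⁻⁴ × 0.880 × 54.0 = 6.59×10⁻³ Pa/m
Isobar spacing: Δn = ΔP/|∂P/∂n| = 800 Pa / 6.59×10⁻³ Pa/m = 121371 m ≈ 121 km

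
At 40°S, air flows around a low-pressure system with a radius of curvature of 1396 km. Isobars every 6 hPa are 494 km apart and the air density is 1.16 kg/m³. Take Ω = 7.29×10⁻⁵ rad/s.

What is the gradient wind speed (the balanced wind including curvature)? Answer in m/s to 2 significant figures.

Coriolis parameter at 40°S:
f = 2Ω sin φ = 2 × 7.29×10⁻⁵ × sin 40° = 9.37×10⁻⁵ s⁻¹
Pressure gradient: |∂P/∂n| = 600 Pa / 494000 m = 1.21×10⁻³ Pa/m
Geostrophic speed: V_g = |∂P/∂n|/(fρ) = 1.21×10⁻³/(9.37×10⁻⁵ × 1.16) = 11.2 m/s
Around a low, centrifugal force acts outward with Coriolis, so pressure-gradient force balances both:
(1/ρ)|∂P/∂n| = fV + V²/R  →  V² + fR·V − fR·V_g = 0
With fR = 9.37×10⁻⁵ × 1396×10³ m = 131 m/s:
V = [−fR + √((fR)² + 4 fR V_g)]/2 = [−131 + √(131² + 4×131×11.2)]/2 = 10.4 m/s
Subgeostrophic (V < V_g = 11.2 m/s), as expected around a low.

10 m/s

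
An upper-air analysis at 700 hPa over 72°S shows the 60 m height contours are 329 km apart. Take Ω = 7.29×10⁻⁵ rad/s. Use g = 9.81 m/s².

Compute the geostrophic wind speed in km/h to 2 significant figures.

46 km/h

Coriolis parameter at 72°S:
f = 2Ω sin φ = 2 × 7.29×10⁻⁵ × sin 72° = 1.39×10⁻⁴ s⁻¹
Height gradient: |∂Z/∂n| = 60 m / 329000 m = 1.82×10⁻⁴
On a pressure surface, geostrophic balance gives V_g = (g/f)|∂Z/∂n|:
V_g = 9.81 × 1.82×10⁻⁴ / 1.39×10⁻⁴ = 12.9 m/s
Converting: 12.9 m/s × 3.6 = 46 km/h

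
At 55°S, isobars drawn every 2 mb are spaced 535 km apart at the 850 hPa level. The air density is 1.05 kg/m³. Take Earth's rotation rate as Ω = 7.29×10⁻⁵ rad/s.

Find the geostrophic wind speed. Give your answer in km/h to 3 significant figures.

Coriolis parameter at 55°S:
f = 2Ω sin φ = 2 × 7.29×10⁻⁵ × sin 55° = 1.19×10⁻⁴ s⁻¹
Pressure gradient: |∂P/∂n| = 200 Pa / 535000 m = 3.74×10⁻⁴ Pa/m
Geostrophic balance (pressure-gradient force = Coriolis force):
V_g = (1/(fρ)) |∂P/∂n| = 3.74×10⁻⁴ / (1.19×10⁻⁴ × 1.05) = 2.98 m/s
Converting: 2.98 m/s × 3.6 = 10.7 km/h

10.7 km/h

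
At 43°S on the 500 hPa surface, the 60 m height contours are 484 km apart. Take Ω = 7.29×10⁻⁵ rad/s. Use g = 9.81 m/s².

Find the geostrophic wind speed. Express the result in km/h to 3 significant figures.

Coriolis parameter at 43°S:
f = 2Ω sin φ = 2 × 7.29×10⁻⁵ × sin 43° = 9.94×10⁻⁵ s⁻¹
Height gradient: |∂Z/∂n| = 60 m / 484000 m = 1.24×10⁻⁴
On a pressure surface, geostrophic balance gives V_g = (g/f)|∂Z/∂n|:
V_g = 9.81 × 1.24×10⁻⁴ / 9.94×10⁻⁵ = 12.2 m/s
Converting: 12.2 m/s × 3.6 = 44.0 km/h

44.0 km/h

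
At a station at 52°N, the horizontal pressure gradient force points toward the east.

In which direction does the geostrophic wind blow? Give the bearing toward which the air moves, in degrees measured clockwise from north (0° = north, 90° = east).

180°

The pressure-gradient force points toward the east (bearing 090°).
Geostrophic balance: in the Northern Hemisphere the Coriolis force deflects motion to the right, so the geostrophic wind blows 90° to the right of the pressure-gradient force (low pressure on the left).
Rotating 090° by 90° clockwise gives 180° — the wind blows toward the south.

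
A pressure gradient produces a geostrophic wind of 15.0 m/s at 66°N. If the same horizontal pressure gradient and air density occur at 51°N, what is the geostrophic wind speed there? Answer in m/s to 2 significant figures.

With the same pressure gradient and density, V_g ∝ 1/f ∝ 1/sin φ.
V₂ = V₁ · sin φ₁ / sin φ₂ = 15.0 × sin 66° / sin 51°
V₂ = 15.0 × 0.9135/0.7771 = 18 m/s

18 m/s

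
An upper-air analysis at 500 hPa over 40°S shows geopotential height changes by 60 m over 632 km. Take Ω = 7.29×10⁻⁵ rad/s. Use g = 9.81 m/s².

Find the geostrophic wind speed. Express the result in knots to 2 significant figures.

Coriolis parameter at 40°S:
f = 2Ω sin φ = 2 × 7.29×10⁻⁵ × sin 40° = 9.37×10⁻⁵ s⁻¹
Height gradient: |∂Z/∂n| = 60 m / 632000 m = 9.49×10⁻⁵
On a pressure surface, geostrophic balance gives V_g = (g/f)|∂Z/∂n|:
V_g = 9.81 × 9.49×10⁻⁵ / 9.37×10⁻⁵ = 9.94 m/s
Converting: 9.94 m/s × 1.944 = 19 knots

19 knots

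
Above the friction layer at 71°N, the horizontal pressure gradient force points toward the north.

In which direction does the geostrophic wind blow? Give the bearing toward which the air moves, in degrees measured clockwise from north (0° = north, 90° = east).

The pressure-gradient force points toward the north (bearing 000°).
Geostrophic balance: in the Northern Hemisphere the Coriolis force deflects motion to the right, so the geostrophic wind blows 90° to the right of the pressure-gradient force (low pressure on the left).
Rotating 000° by 90° clockwise gives 090° — the wind blows toward the east.

090°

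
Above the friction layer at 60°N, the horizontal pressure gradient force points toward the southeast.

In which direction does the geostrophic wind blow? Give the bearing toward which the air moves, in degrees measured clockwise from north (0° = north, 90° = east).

225°

The pressure-gradient force points toward the southeast (bearing 135°).
Geostrophic balance: in the Northern Hemisphere the Coriolis force deflects motion to the right, so the geostrophic wind blows 90° to the right of the pressure-gradient force (low pressure on the left).
Rotating 135° by 90° clockwise gives 225° — the wind blows toward the southwest.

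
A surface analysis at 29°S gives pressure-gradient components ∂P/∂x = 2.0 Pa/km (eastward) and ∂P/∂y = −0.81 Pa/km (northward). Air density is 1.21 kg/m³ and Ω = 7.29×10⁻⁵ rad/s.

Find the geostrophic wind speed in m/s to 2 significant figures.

Coriolis parameter at 29°S:
f = 2Ω sin φ = 2 × 7.29×10⁻⁵ × sin 29° = 7.07×10⁻⁵ s⁻¹
In the Southern Hemisphere f is negative: f = −7.07×10⁻⁵ s⁻¹.
Component geostrophic relations (x east, y north):
u_g = −(1/(fρ)) ∂P/∂y,  v_g = (1/(fρ)) ∂P/∂x
u_g = −(−0.81×10⁻³)/(−7.07×10⁻⁵ × 1.21) = −9.47 m/s;  v_g = (2.0×10⁻³)/(−7.07×10⁻⁵ × 1.21) = −23.4 m/s
|V_g| = √(u_g² + v_g²) = 25.2 m/s

25 m/s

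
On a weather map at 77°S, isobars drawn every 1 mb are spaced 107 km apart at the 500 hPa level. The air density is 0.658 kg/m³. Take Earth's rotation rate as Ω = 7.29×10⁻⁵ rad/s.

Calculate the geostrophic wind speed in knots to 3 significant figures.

19.4 knots

Coriolis parameter at 77°S:
f = 2Ω sin φ = 2 × 7.29×10⁻⁵ × sin 77° = 1.42×10⁻⁴ s⁻¹
Pressure gradient: |∂P/∂n| = 100 Pa / 107000 m = 9.35×10⁻⁴ Pa/m
Geostrophic balance (pressure-gradient force = Coriolis force):
V_g = (1/(fρ)) |∂P/∂n| = 9.35×10⁻⁴ / (1.42×10⁻⁴ × 0.658) = 10.00 m/s
Converting: 10.00 m/s × 1.944 = 19.4 knots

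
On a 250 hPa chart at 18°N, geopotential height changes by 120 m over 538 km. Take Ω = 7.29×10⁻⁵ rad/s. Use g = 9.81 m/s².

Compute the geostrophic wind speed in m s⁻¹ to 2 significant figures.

Coriolis parameter at 18°N:
f = 2Ω sin φ = 2 × 7.29×10⁻⁵ × sin 18° = 4.51×10⁻⁵ s⁻¹
Height gradient: |∂Z/∂n| = 120 m / 538000 m = 2.23×10⁻⁴
On a pressure surface, geostrophic balance gives V_g = (g/f)|∂Z/∂n|:
V_g = 9.81 × 2.23×10⁻⁴ / 4.51×10⁻⁵ = 48.6 m/s

49 m s⁻¹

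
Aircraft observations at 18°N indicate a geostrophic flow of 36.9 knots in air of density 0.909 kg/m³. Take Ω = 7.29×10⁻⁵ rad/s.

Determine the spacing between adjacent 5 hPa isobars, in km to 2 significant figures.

Coriolis parameter at 18°N:
f = 2Ω sin φ = 2 × 7.29×10⁻⁵ × sin 18° = 4.51×10⁻⁵ s⁻¹
Wind speed in SI: 36.9 knots = 19.0 m/s
Geostrophic balance rearranged: |∂P/∂n| = f ρ V_g
|∂P/∂n| = 4.51×10⁻⁵ × 0.909 × 19.0 = 7.77×10⁻⁴ Pa/m
Isobar spacing: Δn = ΔP/|∂P/∂n| = 500 Pa / 7.77×10⁻⁴ Pa/m = 643134 m ≈ 640 km

640 km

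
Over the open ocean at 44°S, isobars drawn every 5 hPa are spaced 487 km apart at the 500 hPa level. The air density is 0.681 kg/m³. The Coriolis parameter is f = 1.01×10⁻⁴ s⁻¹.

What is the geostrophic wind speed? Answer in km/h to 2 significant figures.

54 km/h

Pressure gradient: |∂P/∂n| = 500 Pa / 487000 m = 1.03×10⁻³ Pa/m
Geostrophic balance (pressure-gradient force = Coriolis force):
V_g = (1/(fρ)) |∂P/∂n| = 1.03×10⁻³ / (1.01×10⁻⁴ × 0.681) = 14.9 m/s
Converting: 14.9 m/s × 3.6 = 54 km/h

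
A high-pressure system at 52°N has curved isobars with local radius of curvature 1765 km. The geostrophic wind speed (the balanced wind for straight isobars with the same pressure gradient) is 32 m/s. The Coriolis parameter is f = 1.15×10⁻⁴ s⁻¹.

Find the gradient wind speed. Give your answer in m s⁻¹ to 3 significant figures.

39.8 m s⁻¹

Around a high, pressure-gradient force acts outward with centrifugal, so Coriolis balances both:
fV = (1/ρ)|∂P/∂n| + V²/R  →  V² − fR·V + fR·V_g = 0
With fR = 1.15×10⁻⁴ × 1765×10³ m = 203 m/s:
V = [fR − √((fR)² − 4 fR V_g)]/2 = [203 − √(203² − 4×203×32)]/2 = 39.8 m/s
Supergeostrophic (V > V_g = 32 m/s), as expected around a high.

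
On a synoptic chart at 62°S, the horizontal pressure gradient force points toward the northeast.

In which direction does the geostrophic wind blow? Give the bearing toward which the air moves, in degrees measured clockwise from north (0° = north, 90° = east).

315°

The pressure-gradient force points toward the northeast (bearing 045°).
Geostrophic balance: in the Southern Hemisphere the Coriolis force deflects motion to the left, so the geostrophic wind blows 90° to the left of the pressure-gradient force (low pressure on the right).
Rotating 045° by 90° counterclockwise gives 315° — the wind blows toward the northwest.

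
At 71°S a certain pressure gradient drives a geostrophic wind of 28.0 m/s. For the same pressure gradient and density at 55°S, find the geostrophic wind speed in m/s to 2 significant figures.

With the same pressure gradient and density, V_g ∝ 1/f ∝ 1/sin φ.
V₂ = V₁ · sin φ₁ / sin φ₂ = 28.0 × sin 71° / sin 55°
V₂ = 28.0 × 0.9455/0.8192 = 32 m/s

32 m/s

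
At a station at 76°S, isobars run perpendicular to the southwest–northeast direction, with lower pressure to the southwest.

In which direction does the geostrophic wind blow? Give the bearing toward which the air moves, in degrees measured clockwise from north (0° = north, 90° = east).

The pressure-gradient force points toward the southwest (bearing 225°).
Geostrophic balance: in the Southern Hemisphere the Coriolis force deflects motion to the left, so the geostrophic wind blows 90° to the left of the pressure-gradient force (low pressure on the right).
Rotating 225° by 90° counterclockwise gives 135° — the wind blows toward the southeast.

135°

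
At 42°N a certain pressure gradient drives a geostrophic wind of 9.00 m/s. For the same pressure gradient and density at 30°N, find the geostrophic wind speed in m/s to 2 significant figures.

12 m/s

With the same pressure gradient and density, V_g ∝ 1/f ∝ 1/sin φ.
V₂ = V₁ · sin φ₁ / sin φ₂ = 9.00 × sin 42° / sin 30°
V₂ = 9.00 × 0.6691/0.5000 = 12 m/s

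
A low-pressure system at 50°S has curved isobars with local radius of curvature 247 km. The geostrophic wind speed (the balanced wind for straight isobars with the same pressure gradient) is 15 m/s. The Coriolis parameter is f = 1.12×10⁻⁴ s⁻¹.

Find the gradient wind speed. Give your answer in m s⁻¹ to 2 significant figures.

11 m s⁻¹

Around a low, centrifugal force acts outward with Coriolis, so pressure-gradient force balances both:
(1/ρ)|∂P/∂n| = fV + V²/R  →  V² + fR·V − fR·V_g = 0
With fR = 1.12×10⁻⁴ × 247×10³ m = 27.7 m/s:
V = [−fR + √((fR)² + 4 fR V_g)]/2 = [−27.7 + √(27.7² + 4×27.7×15)]/2 = 10.8 m/s
Subgeostrophic (V < V_g = 15 m/s), as expected around a low.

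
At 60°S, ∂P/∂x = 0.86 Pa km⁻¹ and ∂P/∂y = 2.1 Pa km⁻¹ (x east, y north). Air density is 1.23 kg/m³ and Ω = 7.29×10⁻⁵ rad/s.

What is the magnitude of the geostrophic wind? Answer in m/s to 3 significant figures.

Coriolis parameter at 60°S:
f = 2Ω sin φ = 2 × 7.29×10⁻⁵ × sin 60° = 1.26×10⁻⁴ s⁻¹
In the Southern Hemisphere f is negative: f = −1.26×10⁻⁴ s⁻¹.
Component geostrophic relations (x east, y north):
u_g = −(1/(fρ)) ∂P/∂y,  v_g = (1/(fρ)) ∂P/∂x
u_g = −(2.1×10⁻³)/(−1.26×10⁻⁴ × 1.23) = 13.5 m/s;  v_g = (0.86×10⁻³)/(−1.26×10⁻⁴ × 1.23) = −5.54 m/s
|V_g| = √(u_g² + v_g²) = 14.6 m/s

14.6 m/s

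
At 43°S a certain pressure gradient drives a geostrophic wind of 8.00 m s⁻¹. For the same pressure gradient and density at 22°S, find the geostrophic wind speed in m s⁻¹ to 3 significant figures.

With the same pressure gradient and density, V_g ∝ 1/f ∝ 1/sin φ.
V₂ = V₁ · sin φ₁ / sin φ₂ = 8.00 × sin 43° / sin 22°
V₂ = 8.00 × 0.6820/0.3746 = 14.6 m s⁻¹

14.6 m s⁻¹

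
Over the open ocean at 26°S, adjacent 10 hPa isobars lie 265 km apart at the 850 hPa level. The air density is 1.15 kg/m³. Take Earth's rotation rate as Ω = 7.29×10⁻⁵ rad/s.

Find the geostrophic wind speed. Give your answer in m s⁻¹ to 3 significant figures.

51.3 m s⁻¹

Coriolis parameter at 26°S:
f = 2Ω sin φ = 2 × 7.29×10⁻⁵ × sin 26° = 6.39×10⁻⁵ s⁻¹
Pressure gradient: |∂P/∂n| = 1000 Pa / 265000 m = 3.77×10⁻³ Pa/m
Geostrophic balance (pressure-gradient force = Coriolis force):
V_g = (1/(fρ)) |∂P/∂n| = 3.77×10⁻³ / (6.39×10⁻⁵ × 1.15) = 51.3 m/s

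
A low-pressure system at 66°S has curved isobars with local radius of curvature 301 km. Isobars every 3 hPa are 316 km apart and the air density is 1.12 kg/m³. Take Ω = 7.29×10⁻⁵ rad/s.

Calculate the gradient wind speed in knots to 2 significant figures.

11 knots

Coriolis parameter at 66°S:
f = 2Ω sin φ = 2 × 7.29×10⁻⁵ × sin 66° = 1.33×10⁻⁴ s⁻¹
Pressure gradient: |∂P/∂n| = 300 Pa / 316000 m = 9.49×10⁻⁴ Pa/m
Geostrophic speed: V_g = |∂P/∂n|/(fρ) = 9.49×10⁻⁴/(1.33×10⁻⁴ × 1.12) = 6.36 m/s
Around a low, centrifugal force acts outward with Coriolis, so pressure-gradient force balances both:
(1/ρ)|∂P/∂n| = fV + V²/R  →  V² + fR·V − fR·V_g = 0
With fR = 1.33×10⁻⁴ × 301×10³ m = 40.1 m/s:
V = [−fR + √((fR)² + 4 fR V_g)]/2 = [−40.1 + √(40.1² + 4×40.1×6.36)]/2 = 5.59 m/s
Subgeostrophic (V < V_g = 6.36 m/s), as expected around a low.
Converting: 5.59 m/s × 1.944 = 11 knots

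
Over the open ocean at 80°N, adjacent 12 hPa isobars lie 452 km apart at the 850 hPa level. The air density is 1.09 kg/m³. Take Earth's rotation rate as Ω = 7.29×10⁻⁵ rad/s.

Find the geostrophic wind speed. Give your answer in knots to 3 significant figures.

33.0 knots

Coriolis parameter at 80°N:
f = 2Ω sin φ = 2 × 7.29×10⁻⁵ × sin 80° = 1.44×10⁻⁴ s⁻¹
Pressure gradient: |∂P/∂n| = 1200 Pa / 452000 m = 2.65×10⁻³ Pa/m
Geostrophic balance (pressure-gradient force = Coriolis force):
V_g = (1/(fρ)) |∂P/∂n| = 2.65×10⁻³ / (1.44×10⁻⁴ × 1.09) = 17.0 m/s
Converting: 17.0 m/s × 1.944 = 33.0 knots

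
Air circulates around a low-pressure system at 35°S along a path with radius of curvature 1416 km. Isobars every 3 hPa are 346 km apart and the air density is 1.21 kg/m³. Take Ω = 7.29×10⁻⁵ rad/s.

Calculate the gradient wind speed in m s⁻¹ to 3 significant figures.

Coriolis parameter at 35°S:
f = 2Ω sin φ = 2 × 7.29×10⁻⁵ × sin 35° = 8.36×10⁻⁵ s⁻¹
Pressure gradient: |∂P/∂n| = 300 Pa / 346000 m = 8.67×10⁻⁴ Pa/m
Geostrophic speed: V_g = |∂P/∂n|/(fρ) = 8.67×10⁻⁴/(8.36×10⁻⁵ × 1.21) = 8.57 m/s
Around a low, centrifugal force acts outward with Coriolis, so pressure-gradient force balances both:
(1/ρ)|∂P/∂n| = fV + V²/R  →  V² + fR·V − fR·V_g = 0
With fR = 8.36×10⁻⁵ × 1416×10³ m = 118 m/s:
V = [−fR + √((fR)² + 4 fR V_g)]/2 = [−118 + √(118² + 4×118×8.57)]/2 = 8.02 m/s
Subgeostrophic (V < V_g = 8.57 m/s), as expected around a low.

8.02 m s⁻¹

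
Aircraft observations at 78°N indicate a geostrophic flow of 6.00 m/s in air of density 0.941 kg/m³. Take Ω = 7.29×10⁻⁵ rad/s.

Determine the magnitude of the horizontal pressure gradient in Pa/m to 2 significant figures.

8.1×10⁻⁴ Pa/m

Coriolis parameter at 78°N:
f = 2Ω sin φ = 2 × 7.29×10⁻⁵ × sin 78° = 1.43×10⁻⁴ s⁻¹
Geostrophic balance rearranged: |∂P/∂n| = f ρ V_g
|∂P/∂n| = 1.43×10⁻⁴ × 0.941 × 6.00 = 8.05×10⁻⁴ Pa/m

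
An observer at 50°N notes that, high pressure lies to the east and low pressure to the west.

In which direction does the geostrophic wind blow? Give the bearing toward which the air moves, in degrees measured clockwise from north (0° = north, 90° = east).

The pressure-gradient force points toward the west (bearing 270°).
Geostrophic balance: in the Northern Hemisphere the Coriolis force deflects motion to the right, so the geostrophic wind blows 90° to the right of the pressure-gradient force (low pressure on the left).
Rotating 270° by 90° clockwise gives 000° — the wind blows toward the north.

000°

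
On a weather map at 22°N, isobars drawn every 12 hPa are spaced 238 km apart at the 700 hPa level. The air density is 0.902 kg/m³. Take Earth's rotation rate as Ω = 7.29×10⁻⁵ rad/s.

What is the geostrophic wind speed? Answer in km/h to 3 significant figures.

Coriolis parameter at 22°N:
f = 2Ω sin φ = 2 × 7.29×10⁻⁵ × sin 22° = 5.46×10⁻⁵ s⁻¹
Pressure gradient: |∂P/∂n| = 1200 Pa / 238000 m = 5.04×10⁻³ Pa/m
Geostrophic balance (pressure-gradient force = Coriolis force):
V_g = (1/(fρ)) |∂P/∂n| = 5.04×10⁻³ / (5.46×10⁻⁵ × 0.902) = 102 m/s
Converting: 102 m/s × 3.6 = 368 km/h

368 km/h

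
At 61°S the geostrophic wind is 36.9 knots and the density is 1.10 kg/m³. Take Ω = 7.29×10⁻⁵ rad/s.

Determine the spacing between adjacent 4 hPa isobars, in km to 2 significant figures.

150 km

Coriolis parameter at 61°S:
f = 2Ω sin φ = 2 × 7.29×10⁻⁵ × sin 61° = 1.28×10⁻⁴ s⁻¹
Wind speed in SI: 36.9 knots = 19.0 m/s
Geostrophic balance rearranged: |∂P/∂n| = f ρ V_g
|∂P/∂n| = 1.28×10⁻⁴ × 1.10 × 19.0 = 2.66×10⁻³ Pa/m
Isobar spacing: Δn = ΔP/|∂P/∂n| = 400 Pa / 2.66×10⁻³ Pa/m = 150219 m ≈ 150 km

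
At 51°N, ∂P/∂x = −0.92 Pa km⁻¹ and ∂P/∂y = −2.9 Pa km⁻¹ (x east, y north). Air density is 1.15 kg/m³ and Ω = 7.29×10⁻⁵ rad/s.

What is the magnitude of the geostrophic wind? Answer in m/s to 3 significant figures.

23.3 m/s

Coriolis parameter at 51°N:
f = 2Ω sin φ = 2 × 7.29×10⁻⁵ × sin 51° = 1.13×10⁻⁴ s⁻¹
Component geostrophic relations (x east, y north):
u_g = −(1/(fρ)) ∂P/∂y,  v_g = (1/(fρ)) ∂P/∂x
u_g = −(−2.9×10⁻³)/(1.13×10⁻⁴ × 1.15) = 22.3 m/s;  v_g = (−0.92×10⁻³)/(1.13×10⁻⁴ × 1.15) = −7.06 m/s
|V_g| = √(u_g² + v_g²) = 23.3 m/s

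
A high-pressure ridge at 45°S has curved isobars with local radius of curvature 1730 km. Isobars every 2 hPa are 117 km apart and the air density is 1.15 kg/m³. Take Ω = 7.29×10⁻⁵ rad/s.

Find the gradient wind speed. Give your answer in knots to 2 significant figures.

Coriolis parameter at 45°S:
f = 2Ω sin φ = 2 × 7.29×10⁻⁵ × sin 45° = 1.03×10⁻⁴ s⁻¹
Pressure gradient: |∂P/∂n| = 200 Pa / 117000 m = 1.71×10⁻³ Pa/m
Geostrophic speed: V_g = |∂P/∂n|/(fρ) = 1.71×10⁻³/(1.03×10⁻⁴ × 1.15) = 14.4 m/s
Around a high, pressure-gradient force acts outward with centrifugal, so Coriolis balances both:
fV = (1/ρ)|∂P/∂n| + V²/R  →  V² − fR·V + fR·V_g = 0
With fR = 1.03×10⁻⁴ × 1730×10³ m = 178 m/s:
V = [fR − √((fR)² − 4 fR V_g)]/2 = [178 − √(178² − 4×178×14.4)]/2 = 15.8 m/s
Supergeostrophic (V > V_g = 14.4 m/s), as expected around a high.
Converting: 15.8 m/s × 1.944 = 31 knots

31 knots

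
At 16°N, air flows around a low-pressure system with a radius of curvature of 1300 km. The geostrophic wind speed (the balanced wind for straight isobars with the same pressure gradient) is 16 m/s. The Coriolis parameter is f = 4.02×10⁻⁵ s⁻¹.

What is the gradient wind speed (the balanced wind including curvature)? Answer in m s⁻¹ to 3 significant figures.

Around a low, centrifugal force acts outward with Coriolis, so pressure-gradient force balances both:
(1/ρ)|∂P/∂n| = fV + V²/R  →  V² + fR·V − fR·V_g = 0
With fR = 4.02×10⁻⁵ × 1300×10³ m = 52.3 m/s:
V = [−fR + √((fR)² + 4 fR V_g)]/2 = [−52.3 + √(52.3² + 4×52.3×16)]/2 = 12.8 m/s
Subgeostrophic (V < V_g = 16 m/s), as expected around a low.

12.8 m s⁻¹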